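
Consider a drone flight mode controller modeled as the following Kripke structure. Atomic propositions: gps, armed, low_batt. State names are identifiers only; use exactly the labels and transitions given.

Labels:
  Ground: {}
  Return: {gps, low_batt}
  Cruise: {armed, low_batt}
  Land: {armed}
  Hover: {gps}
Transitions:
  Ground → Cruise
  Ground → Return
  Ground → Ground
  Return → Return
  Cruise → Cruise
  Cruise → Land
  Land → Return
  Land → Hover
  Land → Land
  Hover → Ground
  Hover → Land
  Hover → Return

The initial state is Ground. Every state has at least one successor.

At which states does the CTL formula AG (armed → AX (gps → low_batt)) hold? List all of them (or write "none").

{Return}

States satisfying armed → AX (gps → low_batt): {Ground, Return, Cruise, Hover}.
States satisfying AG (armed → AX (gps → low_batt)): {Return}.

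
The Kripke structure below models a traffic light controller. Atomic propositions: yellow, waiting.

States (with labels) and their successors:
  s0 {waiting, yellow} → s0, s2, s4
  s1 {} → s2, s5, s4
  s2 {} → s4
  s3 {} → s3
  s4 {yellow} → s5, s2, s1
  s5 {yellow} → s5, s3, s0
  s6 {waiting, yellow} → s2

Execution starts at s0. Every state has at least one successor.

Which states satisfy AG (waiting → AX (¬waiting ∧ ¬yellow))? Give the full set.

{s3}

States satisfying waiting → AX (¬waiting ∧ ¬yellow): {s1, s2, s3, s4, s5, s6}.
States satisfying AG (waiting → AX (¬waiting ∧ ¬yellow)): {s3}.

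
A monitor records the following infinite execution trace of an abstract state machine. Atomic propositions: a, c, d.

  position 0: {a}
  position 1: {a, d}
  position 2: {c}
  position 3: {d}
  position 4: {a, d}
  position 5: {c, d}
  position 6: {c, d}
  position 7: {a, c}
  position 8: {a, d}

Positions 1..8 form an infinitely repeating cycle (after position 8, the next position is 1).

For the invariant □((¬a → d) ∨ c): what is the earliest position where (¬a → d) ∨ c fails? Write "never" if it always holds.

(¬a → d) ∨ c holds at every position 0..8, and those are all the positions the trace ever visits, so the invariant □((¬a → d) ∨ c) is never violated.

never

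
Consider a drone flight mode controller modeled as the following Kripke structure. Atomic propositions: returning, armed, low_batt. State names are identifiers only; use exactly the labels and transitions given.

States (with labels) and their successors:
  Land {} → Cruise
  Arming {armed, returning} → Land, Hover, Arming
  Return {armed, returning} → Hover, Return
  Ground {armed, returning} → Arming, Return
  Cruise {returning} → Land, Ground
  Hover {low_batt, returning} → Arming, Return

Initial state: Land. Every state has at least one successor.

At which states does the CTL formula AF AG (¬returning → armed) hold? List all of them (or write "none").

States satisfying AG (¬returning → armed): ∅.
States satisfying AF AG (¬returning → armed): ∅.

none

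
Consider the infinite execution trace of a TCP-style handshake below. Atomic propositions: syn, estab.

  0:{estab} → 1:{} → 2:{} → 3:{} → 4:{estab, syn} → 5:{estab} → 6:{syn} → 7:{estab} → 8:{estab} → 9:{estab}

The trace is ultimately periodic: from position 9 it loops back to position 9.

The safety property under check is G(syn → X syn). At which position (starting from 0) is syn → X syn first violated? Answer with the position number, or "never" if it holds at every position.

Check syn → X syn at each position in order: 0 ✓, 1 ✓, 2 ✓, 3 ✓.
At position 4 the labels are {estab, syn} and the next position 5 has {estab}, so syn → X syn is false there. This is the first violation.

4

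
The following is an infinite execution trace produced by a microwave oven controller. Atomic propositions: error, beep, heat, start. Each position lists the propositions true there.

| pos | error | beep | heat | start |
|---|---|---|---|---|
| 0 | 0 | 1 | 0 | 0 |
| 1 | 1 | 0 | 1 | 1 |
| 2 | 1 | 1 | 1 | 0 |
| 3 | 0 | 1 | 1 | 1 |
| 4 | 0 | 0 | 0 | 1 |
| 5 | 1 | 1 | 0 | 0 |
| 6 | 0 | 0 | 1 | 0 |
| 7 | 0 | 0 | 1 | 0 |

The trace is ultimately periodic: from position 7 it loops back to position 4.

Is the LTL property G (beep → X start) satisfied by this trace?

beep → X start must hold at every position from 0 onward. It fails at position 5, so G (beep → X start) is false.
Positions where beep holds: 0, 2, 3, 5.
Check X start at each: 0→ok, 2→ok, 3→ok, 5→fails.

No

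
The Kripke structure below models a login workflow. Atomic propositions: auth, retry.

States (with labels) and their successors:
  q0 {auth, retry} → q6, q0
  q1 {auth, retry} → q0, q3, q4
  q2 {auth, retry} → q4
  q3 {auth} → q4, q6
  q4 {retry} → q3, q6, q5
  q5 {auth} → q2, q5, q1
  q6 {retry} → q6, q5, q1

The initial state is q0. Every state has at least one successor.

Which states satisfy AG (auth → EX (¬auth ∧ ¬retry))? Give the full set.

none

States satisfying auth → EX (¬auth ∧ ¬retry): {q4, q6}.
States satisfying AG (auth → EX (¬auth ∧ ¬retry)): ∅.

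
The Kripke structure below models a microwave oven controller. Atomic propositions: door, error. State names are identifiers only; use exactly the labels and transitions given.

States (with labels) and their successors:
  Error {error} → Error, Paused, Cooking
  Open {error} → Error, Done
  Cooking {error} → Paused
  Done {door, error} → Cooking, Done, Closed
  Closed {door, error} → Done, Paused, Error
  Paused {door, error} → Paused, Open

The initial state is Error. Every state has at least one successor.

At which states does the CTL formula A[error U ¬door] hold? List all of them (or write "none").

States satisfying error: {Error, Open, Cooking, Done, Closed, Paused}.
States satisfying ¬door: {Error, Open, Cooking}.
States satisfying A[error U ¬door]: {Error, Open, Cooking}.

{Error, Open, Cooking}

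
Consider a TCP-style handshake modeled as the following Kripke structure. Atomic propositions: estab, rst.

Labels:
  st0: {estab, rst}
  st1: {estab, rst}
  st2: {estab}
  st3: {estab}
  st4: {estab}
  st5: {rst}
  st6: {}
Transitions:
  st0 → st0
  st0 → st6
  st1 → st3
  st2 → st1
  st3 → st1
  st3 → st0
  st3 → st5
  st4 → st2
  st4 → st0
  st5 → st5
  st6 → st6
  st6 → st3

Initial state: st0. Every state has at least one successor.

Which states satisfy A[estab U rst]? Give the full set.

{st0, st1, st2, st3, st4, st5}

States satisfying estab: {st0, st1, st2, st3, st4}.
States satisfying rst: {st0, st1, st5}.
States satisfying A[estab U rst]: {st0, st1, st2, st3, st4, st5}.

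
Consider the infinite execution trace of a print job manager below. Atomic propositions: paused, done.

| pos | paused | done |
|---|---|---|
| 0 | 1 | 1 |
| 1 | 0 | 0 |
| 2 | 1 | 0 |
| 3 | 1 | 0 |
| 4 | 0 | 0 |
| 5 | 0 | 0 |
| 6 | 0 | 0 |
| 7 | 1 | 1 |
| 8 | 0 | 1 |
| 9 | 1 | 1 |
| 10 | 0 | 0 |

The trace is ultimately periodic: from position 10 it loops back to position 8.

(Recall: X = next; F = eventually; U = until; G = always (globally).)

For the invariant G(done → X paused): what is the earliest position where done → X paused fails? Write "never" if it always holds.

0

At position 0 the labels are {done, paused} and the next position 1 has {}, so done → X paused is false there. This is the first violation.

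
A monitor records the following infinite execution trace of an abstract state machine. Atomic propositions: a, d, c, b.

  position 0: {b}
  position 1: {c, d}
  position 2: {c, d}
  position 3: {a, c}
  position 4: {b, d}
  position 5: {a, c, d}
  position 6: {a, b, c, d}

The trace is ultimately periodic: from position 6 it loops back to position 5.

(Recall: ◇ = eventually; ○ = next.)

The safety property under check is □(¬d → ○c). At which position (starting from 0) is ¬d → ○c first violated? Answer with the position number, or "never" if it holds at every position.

Check ¬d → ○c at each position in order: 0 ✓, 1 ✓, 2 ✓.
At position 3 the labels are {a, c} and the next position 4 has {b, d}, so ¬d → ○c is false there. This is the first violation.

3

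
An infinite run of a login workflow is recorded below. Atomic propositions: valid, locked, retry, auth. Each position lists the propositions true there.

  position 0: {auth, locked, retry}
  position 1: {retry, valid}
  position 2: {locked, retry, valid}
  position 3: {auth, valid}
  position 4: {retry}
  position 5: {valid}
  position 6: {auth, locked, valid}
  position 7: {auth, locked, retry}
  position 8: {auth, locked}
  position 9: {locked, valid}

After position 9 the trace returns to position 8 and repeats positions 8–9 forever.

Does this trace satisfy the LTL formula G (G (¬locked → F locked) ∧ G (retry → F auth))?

Yes

G (¬locked → F locked) ∧ G (retry → F auth) holds at every position 0..9, and those are all positions ever visited, so G (G (¬locked → F locked) ∧ G (retry → F auth)) holds.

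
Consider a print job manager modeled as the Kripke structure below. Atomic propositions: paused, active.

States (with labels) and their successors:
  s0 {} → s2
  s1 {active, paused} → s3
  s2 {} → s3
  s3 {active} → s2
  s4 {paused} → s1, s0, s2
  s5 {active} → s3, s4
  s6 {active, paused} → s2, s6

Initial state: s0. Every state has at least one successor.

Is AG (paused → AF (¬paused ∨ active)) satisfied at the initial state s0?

States satisfying paused → AF (¬paused ∨ active): {s0, s1, s2, s3, s4, s5, s6}.
States satisfying AG (paused → AF (¬paused ∨ active)): {s0, s1, s2, s3, s4, s5, s6}.
Every state reachable from s0 satisfies paused → AF (¬paused ∨ active).
s0 ∈ Sat(AG (paused → AF (¬paused ∨ active))).

Satisfied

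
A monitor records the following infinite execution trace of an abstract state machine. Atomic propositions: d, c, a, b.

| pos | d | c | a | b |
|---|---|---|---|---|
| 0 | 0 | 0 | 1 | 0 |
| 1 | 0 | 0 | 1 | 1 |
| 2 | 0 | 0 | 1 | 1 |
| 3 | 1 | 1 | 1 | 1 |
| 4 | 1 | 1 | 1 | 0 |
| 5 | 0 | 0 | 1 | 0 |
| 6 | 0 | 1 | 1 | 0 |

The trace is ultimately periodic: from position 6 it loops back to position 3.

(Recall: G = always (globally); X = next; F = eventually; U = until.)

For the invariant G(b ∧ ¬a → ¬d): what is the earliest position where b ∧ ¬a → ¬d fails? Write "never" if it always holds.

never

b ∧ ¬a → ¬d holds at every position 0..6, and those are all the positions the trace ever visits, so the invariant G(b ∧ ¬a → ¬d) is never violated.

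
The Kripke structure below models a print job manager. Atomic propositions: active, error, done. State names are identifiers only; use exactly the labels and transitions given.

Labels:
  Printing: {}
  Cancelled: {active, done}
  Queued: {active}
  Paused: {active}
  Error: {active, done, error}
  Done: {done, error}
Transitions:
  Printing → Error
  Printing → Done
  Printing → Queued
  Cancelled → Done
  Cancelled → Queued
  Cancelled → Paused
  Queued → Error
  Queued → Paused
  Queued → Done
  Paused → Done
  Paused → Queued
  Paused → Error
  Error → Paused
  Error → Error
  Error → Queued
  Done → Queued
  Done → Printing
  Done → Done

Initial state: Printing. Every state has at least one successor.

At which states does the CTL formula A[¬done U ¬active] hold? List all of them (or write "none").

{Printing, Done}

States satisfying ¬done: {Printing, Queued, Paused}.
States satisfying ¬active: {Printing, Done}.
States satisfying A[¬done U ¬active]: {Printing, Done}.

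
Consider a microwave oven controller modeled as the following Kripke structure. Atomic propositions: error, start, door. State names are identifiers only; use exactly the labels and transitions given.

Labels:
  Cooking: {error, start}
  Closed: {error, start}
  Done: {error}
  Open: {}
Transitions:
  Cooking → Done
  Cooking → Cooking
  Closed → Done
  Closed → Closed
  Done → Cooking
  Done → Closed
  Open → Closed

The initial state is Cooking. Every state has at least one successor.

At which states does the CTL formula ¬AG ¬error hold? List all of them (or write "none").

{Cooking, Closed, Done, Open}

States satisfying ¬error: {Open}.
States satisfying AG ¬error: ∅.
States satisfying ¬AG ¬error: {Cooking, Closed, Done, Open}.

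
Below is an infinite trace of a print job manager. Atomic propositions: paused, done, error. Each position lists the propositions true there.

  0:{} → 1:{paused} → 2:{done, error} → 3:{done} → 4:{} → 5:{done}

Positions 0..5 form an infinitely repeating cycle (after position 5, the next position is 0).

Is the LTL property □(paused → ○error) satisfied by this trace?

paused → ○error holds at every position 0..5, and those are all positions ever visited, so □(paused → ○error) holds.
Positions where paused holds: 1.
Check ○error at each: 1→ok.

Yes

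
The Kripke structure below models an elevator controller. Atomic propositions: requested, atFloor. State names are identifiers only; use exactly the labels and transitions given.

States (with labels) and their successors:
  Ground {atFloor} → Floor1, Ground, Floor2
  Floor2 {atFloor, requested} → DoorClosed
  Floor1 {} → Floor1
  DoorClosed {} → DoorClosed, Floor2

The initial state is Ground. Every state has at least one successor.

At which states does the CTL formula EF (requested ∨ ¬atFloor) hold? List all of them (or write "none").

States satisfying requested ∨ ¬atFloor: {Floor2, Floor1, DoorClosed}.
States satisfying EF (requested ∨ ¬atFloor): {Ground, Floor2, Floor1, DoorClosed}.

{Ground, Floor2, Floor1, DoorClosed}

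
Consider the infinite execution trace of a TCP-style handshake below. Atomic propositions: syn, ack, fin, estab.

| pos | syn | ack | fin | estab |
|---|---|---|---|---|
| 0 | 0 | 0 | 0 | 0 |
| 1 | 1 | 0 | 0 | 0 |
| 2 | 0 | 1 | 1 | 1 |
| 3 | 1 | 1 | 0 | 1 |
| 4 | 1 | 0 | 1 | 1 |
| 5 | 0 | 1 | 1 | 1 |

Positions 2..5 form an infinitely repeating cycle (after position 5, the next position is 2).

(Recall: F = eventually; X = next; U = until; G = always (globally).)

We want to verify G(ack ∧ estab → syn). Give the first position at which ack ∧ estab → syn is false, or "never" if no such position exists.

Check ack ∧ estab → syn at each position in order: 0 ✓, 1 ✓.
At position 2 the labels are {ack, estab, fin}, so ack ∧ estab → syn is false there. This is the first violation.

2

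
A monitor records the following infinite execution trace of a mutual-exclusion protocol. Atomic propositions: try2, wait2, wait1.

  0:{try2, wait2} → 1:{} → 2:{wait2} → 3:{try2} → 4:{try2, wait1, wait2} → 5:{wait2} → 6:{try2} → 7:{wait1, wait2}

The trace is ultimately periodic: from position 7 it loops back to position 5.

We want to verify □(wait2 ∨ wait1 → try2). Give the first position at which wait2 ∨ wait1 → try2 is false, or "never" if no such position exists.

2

Check wait2 ∨ wait1 → try2 at each position in order: 0 ✓, 1 ✓.
At position 2 the labels are {wait2}, so wait2 ∨ wait1 → try2 is false there. This is the first violation.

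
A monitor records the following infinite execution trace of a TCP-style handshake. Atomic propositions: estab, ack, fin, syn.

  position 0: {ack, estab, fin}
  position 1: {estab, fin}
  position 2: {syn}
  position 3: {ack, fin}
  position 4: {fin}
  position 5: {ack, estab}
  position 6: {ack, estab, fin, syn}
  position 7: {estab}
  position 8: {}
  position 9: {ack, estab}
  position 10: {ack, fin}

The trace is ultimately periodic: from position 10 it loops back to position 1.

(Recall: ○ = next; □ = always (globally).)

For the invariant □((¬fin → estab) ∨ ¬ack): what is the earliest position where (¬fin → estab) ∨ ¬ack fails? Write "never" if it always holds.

(¬fin → estab) ∨ ¬ack holds at every position 0..10, and those are all the positions the trace ever visits, so the invariant □((¬fin → estab) ∨ ¬ack) is never violated.

never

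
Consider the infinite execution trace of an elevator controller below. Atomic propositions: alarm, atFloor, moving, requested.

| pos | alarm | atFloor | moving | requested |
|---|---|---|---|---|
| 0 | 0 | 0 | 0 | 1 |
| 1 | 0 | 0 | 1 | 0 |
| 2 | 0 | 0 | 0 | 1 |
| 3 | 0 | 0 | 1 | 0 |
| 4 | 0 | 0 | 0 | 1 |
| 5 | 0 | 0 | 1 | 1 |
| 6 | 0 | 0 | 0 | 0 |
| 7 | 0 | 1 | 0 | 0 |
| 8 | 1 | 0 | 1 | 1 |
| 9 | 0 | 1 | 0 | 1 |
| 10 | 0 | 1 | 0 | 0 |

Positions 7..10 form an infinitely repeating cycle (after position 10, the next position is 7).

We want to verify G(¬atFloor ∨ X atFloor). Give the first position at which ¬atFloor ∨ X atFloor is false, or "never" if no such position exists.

7

Check ¬atFloor ∨ X atFloor at each position in order: 0 ✓, 1 ✓, 2 ✓, 3 ✓, 4 ✓, 5 ✓, 6 ✓.
At position 7 the labels are {atFloor} and the next position 8 has {alarm, moving, requested}, so ¬atFloor ∨ X atFloor is false there. This is the first violation.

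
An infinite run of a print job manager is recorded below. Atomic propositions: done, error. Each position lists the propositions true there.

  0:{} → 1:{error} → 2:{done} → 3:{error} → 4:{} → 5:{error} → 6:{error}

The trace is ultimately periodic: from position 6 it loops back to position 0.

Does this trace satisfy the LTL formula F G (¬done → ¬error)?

No

G (¬done → ¬error) is false at every position 0..6, so it never becomes true and F G (¬done → ¬error) fails.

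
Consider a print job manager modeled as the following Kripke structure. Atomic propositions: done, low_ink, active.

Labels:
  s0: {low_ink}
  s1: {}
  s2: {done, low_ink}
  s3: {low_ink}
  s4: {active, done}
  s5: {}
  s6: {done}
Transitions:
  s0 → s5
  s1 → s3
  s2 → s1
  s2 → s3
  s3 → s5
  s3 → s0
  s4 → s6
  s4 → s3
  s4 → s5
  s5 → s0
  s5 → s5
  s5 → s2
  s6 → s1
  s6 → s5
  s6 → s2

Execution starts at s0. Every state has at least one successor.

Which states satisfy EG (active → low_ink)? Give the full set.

{s0, s1, s2, s3, s5, s6}

States satisfying active → low_ink: {s0, s1, s2, s3, s5, s6}.
States satisfying EG (active → low_ink): {s0, s1, s2, s3, s5, s6}.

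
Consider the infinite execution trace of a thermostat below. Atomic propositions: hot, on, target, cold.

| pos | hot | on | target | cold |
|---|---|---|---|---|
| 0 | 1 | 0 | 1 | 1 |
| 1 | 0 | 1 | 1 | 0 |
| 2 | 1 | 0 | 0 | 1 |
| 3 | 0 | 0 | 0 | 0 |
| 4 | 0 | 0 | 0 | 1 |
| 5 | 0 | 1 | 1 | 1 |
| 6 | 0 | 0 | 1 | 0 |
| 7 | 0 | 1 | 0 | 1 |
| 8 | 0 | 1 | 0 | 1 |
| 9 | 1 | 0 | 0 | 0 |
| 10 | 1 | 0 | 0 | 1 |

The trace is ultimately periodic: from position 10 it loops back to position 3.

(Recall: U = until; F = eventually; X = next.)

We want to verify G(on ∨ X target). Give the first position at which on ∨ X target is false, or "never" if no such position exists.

2

Check on ∨ X target at each position in order: 0 ✓, 1 ✓.
At position 2 the labels are {cold, hot} and the next position 3 has {}, so on ∨ X target is false there. This is the first violation.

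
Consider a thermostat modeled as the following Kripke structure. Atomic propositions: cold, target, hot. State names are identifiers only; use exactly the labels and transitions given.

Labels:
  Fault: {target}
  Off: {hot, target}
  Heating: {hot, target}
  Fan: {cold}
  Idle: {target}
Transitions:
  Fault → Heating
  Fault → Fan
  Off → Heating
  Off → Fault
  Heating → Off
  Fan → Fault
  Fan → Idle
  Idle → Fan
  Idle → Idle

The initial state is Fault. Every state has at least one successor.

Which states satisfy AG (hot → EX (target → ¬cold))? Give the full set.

States satisfying hot → EX (target → ¬cold): {Fault, Off, Heating, Fan, Idle}.
States satisfying AG (hot → EX (target → ¬cold)): {Fault, Off, Heating, Fan, Idle}.

{Fault, Off, Heating, Fan, Idle}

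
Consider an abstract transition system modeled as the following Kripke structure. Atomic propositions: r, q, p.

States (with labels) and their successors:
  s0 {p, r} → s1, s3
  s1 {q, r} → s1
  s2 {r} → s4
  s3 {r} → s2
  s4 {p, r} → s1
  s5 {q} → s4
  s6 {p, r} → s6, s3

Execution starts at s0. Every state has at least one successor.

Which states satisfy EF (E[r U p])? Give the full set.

{s0, s2, s3, s4, s5, s6}

States satisfying E[r U p]: {s0, s2, s3, s4, s6}.
States satisfying EF (E[r U p]): {s0, s2, s3, s4, s5, s6}.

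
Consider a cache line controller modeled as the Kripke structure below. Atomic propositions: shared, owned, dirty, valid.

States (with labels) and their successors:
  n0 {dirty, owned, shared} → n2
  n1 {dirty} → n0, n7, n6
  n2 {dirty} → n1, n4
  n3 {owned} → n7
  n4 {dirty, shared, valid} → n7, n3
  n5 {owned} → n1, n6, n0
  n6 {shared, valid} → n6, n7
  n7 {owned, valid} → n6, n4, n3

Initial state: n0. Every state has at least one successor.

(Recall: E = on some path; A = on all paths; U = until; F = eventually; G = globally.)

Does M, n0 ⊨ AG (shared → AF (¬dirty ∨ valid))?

States satisfying shared → AF (¬dirty ∨ valid): {n1, n2, n3, n4, n5, n6, n7}.
States satisfying AG (shared → AF (¬dirty ∨ valid)): {n3, n4, n6, n7}.
n0 is reachable from n0 and violates shared → AF (¬dirty ∨ valid), so AG fails at n0.
n0 ∉ Sat(AG (shared → AF (¬dirty ∨ valid))).

Does not hold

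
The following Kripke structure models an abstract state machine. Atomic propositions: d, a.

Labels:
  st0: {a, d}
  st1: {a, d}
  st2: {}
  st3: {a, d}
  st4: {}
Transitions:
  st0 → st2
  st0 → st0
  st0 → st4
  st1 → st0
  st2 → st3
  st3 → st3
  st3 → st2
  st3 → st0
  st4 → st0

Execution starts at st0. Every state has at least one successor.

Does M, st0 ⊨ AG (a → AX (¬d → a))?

Does not hold

States satisfying a → AX (¬d → a): {st1, st2, st4}.
States satisfying AG (a → AX (¬d → a)): ∅.
st0 is reachable from st0 and violates a → AX (¬d → a), so AG fails at st0.
st0 ∉ Sat(AG (a → AX (¬d → a))).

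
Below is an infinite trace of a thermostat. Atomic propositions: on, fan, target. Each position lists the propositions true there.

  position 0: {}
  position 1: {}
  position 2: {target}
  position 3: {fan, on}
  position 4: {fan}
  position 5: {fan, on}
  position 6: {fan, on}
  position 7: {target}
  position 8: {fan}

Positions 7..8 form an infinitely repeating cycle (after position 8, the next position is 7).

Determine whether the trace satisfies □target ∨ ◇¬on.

target must hold at every position from 0 onward. It fails at position 0, so □target is false.
¬on holds at position 0, which is reachable from 0, so ◇¬on holds.
At position 0: □target is false; ◇¬on is true; so □target ∨ ◇¬on is true.

Satisfied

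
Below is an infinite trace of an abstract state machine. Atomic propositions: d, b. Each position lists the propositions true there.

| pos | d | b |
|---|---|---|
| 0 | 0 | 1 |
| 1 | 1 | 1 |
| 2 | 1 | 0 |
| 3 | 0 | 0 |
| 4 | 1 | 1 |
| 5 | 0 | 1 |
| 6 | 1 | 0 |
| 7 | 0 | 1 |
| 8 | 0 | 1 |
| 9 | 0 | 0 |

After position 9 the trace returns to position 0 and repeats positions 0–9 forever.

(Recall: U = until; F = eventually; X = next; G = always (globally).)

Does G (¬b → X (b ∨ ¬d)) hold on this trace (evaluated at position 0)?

¬b → X (b ∨ ¬d) holds at every position 0..9, and those are all positions ever visited, so G (¬b → X (b ∨ ¬d)) holds.
Positions where ¬b holds: 2, 3, 6, 9.
Check X (b ∨ ¬d) at each: 2→ok, 3→ok, 6→ok, 9→ok.

Yes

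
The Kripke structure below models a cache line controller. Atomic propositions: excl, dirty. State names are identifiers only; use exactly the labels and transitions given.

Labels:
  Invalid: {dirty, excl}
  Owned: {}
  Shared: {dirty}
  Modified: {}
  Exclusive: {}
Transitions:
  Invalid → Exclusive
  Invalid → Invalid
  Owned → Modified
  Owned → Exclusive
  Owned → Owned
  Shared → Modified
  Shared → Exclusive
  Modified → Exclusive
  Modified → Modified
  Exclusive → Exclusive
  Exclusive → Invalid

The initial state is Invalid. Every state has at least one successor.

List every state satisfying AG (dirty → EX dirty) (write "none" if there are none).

States satisfying dirty → EX dirty: {Invalid, Owned, Modified, Exclusive}.
States satisfying AG (dirty → EX dirty): {Invalid, Owned, Modified, Exclusive}.

{Invalid, Owned, Modified, Exclusive}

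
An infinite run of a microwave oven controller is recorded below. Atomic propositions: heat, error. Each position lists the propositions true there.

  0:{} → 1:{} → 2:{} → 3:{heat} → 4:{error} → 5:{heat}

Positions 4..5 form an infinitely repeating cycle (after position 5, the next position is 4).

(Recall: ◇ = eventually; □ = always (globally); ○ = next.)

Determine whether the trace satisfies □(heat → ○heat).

No

heat → ○heat must hold at every position from 0 onward. It fails at position 3, so □(heat → ○heat) is false.
Positions where heat holds: 3, 5.
Check ○heat at each: 3→fails, 5→fails.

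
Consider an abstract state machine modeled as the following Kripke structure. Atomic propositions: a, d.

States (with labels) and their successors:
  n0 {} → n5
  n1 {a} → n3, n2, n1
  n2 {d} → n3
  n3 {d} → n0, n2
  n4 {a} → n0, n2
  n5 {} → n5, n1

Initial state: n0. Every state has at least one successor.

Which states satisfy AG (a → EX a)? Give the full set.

States satisfying a → EX a: {n0, n1, n2, n3, n5}.
States satisfying AG (a → EX a): {n0, n1, n2, n3, n5}.

{n0, n1, n2, n3, n5}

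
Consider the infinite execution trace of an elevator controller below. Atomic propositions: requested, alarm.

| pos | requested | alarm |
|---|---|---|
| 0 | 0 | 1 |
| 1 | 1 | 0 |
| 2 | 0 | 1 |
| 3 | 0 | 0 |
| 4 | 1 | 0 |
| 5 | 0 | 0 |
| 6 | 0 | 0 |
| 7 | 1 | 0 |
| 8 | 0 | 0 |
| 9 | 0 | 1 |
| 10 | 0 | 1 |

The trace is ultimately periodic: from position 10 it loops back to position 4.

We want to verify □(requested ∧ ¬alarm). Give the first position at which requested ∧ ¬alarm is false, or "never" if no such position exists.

At position 0 the labels are {alarm}, so requested ∧ ¬alarm is false there. This is the first violation.

0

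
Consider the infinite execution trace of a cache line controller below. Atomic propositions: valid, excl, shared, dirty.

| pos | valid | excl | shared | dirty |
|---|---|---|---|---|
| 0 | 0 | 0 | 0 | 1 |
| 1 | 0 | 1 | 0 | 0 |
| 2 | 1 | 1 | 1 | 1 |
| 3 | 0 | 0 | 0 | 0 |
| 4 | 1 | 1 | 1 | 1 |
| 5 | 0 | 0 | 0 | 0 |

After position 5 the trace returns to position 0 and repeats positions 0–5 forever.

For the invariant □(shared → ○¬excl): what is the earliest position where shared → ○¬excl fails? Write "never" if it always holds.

shared → ○¬excl holds at every position 0..5, and those are all the positions the trace ever visits, so the invariant □(shared → ○¬excl) is never violated.

never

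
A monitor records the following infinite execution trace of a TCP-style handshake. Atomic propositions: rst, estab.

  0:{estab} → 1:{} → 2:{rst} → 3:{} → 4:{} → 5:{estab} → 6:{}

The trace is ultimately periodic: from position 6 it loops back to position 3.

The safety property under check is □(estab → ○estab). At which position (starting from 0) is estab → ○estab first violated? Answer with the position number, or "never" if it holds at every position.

0

At position 0 the labels are {estab} and the next position 1 has {}, so estab → ○estab is false there. This is the first violation.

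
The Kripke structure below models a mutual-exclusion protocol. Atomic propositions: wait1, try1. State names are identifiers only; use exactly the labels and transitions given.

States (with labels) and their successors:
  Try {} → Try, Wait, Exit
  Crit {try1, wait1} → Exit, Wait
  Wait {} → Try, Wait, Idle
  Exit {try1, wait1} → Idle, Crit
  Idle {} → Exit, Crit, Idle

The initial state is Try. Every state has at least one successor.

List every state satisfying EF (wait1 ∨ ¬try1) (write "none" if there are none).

{Try, Crit, Wait, Exit, Idle}

States satisfying wait1 ∨ ¬try1: {Try, Crit, Wait, Exit, Idle}.
States satisfying EF (wait1 ∨ ¬try1): {Try, Crit, Wait, Exit, Idle}.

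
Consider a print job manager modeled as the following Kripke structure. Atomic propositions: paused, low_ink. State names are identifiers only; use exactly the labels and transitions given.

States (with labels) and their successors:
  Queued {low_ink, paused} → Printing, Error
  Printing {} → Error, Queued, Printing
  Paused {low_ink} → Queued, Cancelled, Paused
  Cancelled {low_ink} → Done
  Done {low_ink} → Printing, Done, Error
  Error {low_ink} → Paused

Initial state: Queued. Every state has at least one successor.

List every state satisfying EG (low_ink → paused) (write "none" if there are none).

States satisfying low_ink → paused: {Queued, Printing}.
States satisfying EG (low_ink → paused): {Queued, Printing}.

{Queued, Printing}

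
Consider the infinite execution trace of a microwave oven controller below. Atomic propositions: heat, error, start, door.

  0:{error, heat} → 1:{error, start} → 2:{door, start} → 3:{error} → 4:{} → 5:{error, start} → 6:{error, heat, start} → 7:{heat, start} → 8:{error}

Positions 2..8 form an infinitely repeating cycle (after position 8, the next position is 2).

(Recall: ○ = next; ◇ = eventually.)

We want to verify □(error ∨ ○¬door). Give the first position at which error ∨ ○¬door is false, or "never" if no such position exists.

never

error ∨ ○¬door holds at every position 0..8, and those are all the positions the trace ever visits, so the invariant □(error ∨ ○¬door) is never violated.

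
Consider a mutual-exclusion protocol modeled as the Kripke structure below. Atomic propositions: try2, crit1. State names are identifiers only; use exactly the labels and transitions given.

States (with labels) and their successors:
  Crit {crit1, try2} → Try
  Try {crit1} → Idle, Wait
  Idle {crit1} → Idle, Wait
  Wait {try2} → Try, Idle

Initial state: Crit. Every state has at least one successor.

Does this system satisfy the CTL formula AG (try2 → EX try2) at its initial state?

Violated

States satisfying try2 → EX try2: {Try, Idle}.
States satisfying AG (try2 → EX try2): ∅.
Crit is reachable from Crit and violates try2 → EX try2, so AG fails at Crit.
Crit ∉ Sat(AG (try2 → EX try2)).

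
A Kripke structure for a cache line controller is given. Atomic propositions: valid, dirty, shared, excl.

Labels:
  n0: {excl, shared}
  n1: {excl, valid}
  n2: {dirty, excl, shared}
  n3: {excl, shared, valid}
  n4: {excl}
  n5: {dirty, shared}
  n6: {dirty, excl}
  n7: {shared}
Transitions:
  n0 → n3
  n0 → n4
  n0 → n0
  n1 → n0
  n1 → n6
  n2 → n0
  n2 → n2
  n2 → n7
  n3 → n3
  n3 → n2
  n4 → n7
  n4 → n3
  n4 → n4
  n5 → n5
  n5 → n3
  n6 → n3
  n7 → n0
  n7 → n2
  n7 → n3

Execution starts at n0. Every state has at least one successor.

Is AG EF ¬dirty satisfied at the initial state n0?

States satisfying EF ¬dirty: {n0, n1, n2, n3, n4, n5, n6, n7}.
States satisfying AG EF ¬dirty: {n0, n1, n2, n3, n4, n5, n6, n7}.
Every state reachable from n0 satisfies EF ¬dirty.
n0 ∈ Sat(AG EF ¬dirty).

Satisfied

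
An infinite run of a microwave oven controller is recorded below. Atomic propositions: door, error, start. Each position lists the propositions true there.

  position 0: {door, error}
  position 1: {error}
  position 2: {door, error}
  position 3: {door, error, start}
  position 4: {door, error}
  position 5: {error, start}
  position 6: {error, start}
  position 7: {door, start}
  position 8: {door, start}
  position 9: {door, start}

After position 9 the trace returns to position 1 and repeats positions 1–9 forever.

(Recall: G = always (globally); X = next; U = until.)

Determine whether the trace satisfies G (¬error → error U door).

Yes

¬error → error U door holds at every position 0..9, and those are all positions ever visited, so G (¬error → error U door) holds.
Positions where ¬error holds: 7, 8, 9.
Check error U door at each: 7→ok, 8→ok, 9→ok.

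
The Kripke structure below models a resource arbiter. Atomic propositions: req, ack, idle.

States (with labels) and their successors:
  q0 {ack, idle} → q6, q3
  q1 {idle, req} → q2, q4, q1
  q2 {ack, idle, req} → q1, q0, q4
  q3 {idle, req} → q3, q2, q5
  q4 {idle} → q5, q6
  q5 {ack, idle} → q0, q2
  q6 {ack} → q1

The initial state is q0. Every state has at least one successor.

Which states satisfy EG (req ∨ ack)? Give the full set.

States satisfying req ∨ ack: {q0, q1, q2, q3, q5, q6}.
States satisfying EG (req ∨ ack): {q0, q1, q2, q3, q5, q6}.

{q0, q1, q2, q3, q5, q6}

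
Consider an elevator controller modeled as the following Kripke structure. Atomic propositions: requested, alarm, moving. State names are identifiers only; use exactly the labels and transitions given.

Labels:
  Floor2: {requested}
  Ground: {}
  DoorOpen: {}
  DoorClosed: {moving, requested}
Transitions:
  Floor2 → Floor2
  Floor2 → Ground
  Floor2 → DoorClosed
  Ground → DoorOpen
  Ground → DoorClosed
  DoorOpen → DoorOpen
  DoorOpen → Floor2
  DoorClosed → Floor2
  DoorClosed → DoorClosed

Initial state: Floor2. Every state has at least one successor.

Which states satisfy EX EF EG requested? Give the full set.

States satisfying EF EG requested: {Floor2, Ground, DoorOpen, DoorClosed}.
States satisfying EX EF EG requested: {Floor2, Ground, DoorOpen, DoorClosed}.

{Floor2, Ground, DoorOpen, DoorClosed}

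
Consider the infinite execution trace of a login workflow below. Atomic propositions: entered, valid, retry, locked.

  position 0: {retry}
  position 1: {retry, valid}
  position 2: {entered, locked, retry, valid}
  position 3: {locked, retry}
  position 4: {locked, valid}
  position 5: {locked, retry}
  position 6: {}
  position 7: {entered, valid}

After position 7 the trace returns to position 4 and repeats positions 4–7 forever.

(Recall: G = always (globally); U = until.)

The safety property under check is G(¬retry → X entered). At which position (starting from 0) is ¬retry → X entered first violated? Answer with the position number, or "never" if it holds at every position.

Check ¬retry → X entered at each position in order: 0 ✓, 1 ✓, 2 ✓, 3 ✓.
At position 4 the labels are {locked, valid} and the next position 5 has {locked, retry}, so ¬retry → X entered is false there. This is the first violation.

4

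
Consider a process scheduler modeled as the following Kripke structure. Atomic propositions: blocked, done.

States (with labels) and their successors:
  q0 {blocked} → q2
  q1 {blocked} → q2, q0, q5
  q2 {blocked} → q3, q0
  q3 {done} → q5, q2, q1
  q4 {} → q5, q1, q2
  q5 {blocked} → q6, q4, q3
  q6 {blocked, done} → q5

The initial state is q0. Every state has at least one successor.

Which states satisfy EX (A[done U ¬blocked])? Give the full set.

{q2, q5}

States satisfying A[done U ¬blocked]: {q3, q4}.
States satisfying EX (A[done U ¬blocked]): {q2, q5}.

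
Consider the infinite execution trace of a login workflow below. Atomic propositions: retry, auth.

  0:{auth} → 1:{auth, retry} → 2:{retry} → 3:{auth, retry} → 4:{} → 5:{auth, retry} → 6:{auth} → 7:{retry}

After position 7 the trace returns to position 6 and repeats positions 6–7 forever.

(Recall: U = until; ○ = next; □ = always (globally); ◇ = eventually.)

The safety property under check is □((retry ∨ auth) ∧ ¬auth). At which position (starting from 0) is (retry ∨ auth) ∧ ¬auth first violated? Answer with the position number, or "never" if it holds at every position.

At position 0 the labels are {auth}, so (retry ∨ auth) ∧ ¬auth is false there. This is the first violation.

0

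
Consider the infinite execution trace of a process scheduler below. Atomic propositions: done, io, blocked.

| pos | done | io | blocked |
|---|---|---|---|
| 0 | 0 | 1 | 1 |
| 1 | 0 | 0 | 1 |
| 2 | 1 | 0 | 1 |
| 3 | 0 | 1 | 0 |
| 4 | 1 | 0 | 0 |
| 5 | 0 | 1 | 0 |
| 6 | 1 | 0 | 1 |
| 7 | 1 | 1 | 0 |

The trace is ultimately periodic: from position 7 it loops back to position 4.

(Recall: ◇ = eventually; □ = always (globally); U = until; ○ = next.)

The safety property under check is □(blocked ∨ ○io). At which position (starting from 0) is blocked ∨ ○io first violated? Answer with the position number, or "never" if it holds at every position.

Check blocked ∨ ○io at each position in order: 0 ✓, 1 ✓, 2 ✓.
At position 3 the labels are {io} and the next position 4 has {done}, so blocked ∨ ○io is false there. This is the first violation.

3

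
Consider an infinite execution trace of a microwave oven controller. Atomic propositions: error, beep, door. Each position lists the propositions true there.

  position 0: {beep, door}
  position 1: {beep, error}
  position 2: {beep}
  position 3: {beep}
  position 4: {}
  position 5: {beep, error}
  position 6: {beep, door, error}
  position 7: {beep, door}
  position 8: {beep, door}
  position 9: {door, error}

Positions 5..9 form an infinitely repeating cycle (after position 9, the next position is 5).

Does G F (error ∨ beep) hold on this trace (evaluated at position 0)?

Holds

F (error ∨ beep) holds at every position 0..9, and those are all positions ever visited, so G F (error ∨ beep) holds.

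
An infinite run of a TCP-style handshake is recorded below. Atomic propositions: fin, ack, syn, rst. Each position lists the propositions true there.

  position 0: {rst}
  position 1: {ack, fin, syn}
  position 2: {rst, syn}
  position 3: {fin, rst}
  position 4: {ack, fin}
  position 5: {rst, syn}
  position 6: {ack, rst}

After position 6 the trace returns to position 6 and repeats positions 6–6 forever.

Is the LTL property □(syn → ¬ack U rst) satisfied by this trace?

syn → ¬ack U rst must hold at every position from 0 onward. It fails at position 1, so □(syn → ¬ack U rst) is false.
Positions where syn holds: 1, 2, 5.
Check ¬ack U rst at each: 1→fails, 2→ok, 5→ok.

No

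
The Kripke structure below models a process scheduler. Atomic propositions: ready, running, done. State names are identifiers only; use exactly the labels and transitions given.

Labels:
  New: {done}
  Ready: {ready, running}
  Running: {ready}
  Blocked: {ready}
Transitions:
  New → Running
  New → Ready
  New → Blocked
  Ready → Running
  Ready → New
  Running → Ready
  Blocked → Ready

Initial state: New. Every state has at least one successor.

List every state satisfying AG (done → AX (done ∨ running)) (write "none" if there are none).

none

States satisfying done → AX (done ∨ running): {Ready, Running, Blocked}.
States satisfying AG (done → AX (done ∨ running)): ∅.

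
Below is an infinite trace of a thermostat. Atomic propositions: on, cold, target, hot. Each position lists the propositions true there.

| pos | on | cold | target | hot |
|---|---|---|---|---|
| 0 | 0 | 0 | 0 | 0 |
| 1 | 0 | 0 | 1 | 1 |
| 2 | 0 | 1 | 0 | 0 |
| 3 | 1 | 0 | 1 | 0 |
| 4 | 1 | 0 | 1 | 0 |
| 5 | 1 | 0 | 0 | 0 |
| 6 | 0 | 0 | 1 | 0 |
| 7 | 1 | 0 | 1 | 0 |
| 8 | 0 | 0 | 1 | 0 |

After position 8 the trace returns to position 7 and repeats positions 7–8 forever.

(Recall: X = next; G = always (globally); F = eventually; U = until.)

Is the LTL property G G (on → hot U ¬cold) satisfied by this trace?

G (on → hot U ¬cold) holds at every position 0..8, and those are all positions ever visited, so G G (on → hot U ¬cold) holds.

Satisfied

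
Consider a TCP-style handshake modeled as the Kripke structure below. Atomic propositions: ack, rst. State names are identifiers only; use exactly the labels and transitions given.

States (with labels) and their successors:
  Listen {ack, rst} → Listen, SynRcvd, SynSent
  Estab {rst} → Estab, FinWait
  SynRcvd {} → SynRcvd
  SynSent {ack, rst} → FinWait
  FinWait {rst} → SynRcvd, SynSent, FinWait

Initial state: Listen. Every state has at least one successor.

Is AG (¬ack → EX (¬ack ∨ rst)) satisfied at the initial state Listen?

States satisfying ¬ack → EX (¬ack ∨ rst): {Listen, Estab, SynRcvd, SynSent, FinWait}.
States satisfying AG (¬ack → EX (¬ack ∨ rst)): {Listen, Estab, SynRcvd, SynSent, FinWait}.
Every state reachable from Listen satisfies ¬ack → EX (¬ack ∨ rst).
Listen ∈ Sat(AG (¬ack → EX (¬ack ∨ rst))).

Holds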